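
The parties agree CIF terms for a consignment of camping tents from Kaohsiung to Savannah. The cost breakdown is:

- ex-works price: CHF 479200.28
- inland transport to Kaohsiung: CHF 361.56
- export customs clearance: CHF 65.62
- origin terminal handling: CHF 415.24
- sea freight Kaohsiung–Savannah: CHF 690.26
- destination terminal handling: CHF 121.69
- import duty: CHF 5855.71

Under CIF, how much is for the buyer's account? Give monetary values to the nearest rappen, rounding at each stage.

CIF: the seller pays costs through ocean freight and marine insurance to the destination port.
Seller's account: goods 479200.28 + inland to port 361.56 + export clearance 65.62 + origin terminal 415.24 + freight 690.26 = 480732.96
Buyer's account: destination terminal 121.69 + duty 5855.71 = 5977.40

Buyer's account: CHF 5977.40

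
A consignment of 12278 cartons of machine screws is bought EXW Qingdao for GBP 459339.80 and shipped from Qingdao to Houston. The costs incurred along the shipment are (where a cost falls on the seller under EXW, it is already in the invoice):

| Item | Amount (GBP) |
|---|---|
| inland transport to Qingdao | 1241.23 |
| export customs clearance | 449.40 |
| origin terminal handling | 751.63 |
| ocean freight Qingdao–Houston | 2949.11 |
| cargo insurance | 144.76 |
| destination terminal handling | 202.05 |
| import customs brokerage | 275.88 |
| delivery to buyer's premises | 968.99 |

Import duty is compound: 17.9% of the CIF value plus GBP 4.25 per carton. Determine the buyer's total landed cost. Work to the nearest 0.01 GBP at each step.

EXW: the seller makes goods available at their premises; the buyer bears all onward costs.
CIF value = EXW price + inland to port + export clearance + origin terminal + freight + insurance = 459339.80 + 1241.23 + 449.40 + 751.63 + 2949.11 + 144.76 = 464875.93
Ad valorem component: 464875.93 × 17.9% = 83212.79
Specific component: 12278 × 4.25 = 52181.50
Import duty = 83212.79 + 52181.50 = 135394.29
Buyer bears: inland to port 1241.23 + export clearance 449.40 + origin terminal 751.63 + freight 2949.11 + insurance 144.76 + destination terminal 202.05 + brokerage 275.88 + delivery 968.99 + duty 135394.29 = 142377.34
Landed cost = invoice 459339.80 + 142377.34 = 601717.14

Total landed cost: GBP 601717.14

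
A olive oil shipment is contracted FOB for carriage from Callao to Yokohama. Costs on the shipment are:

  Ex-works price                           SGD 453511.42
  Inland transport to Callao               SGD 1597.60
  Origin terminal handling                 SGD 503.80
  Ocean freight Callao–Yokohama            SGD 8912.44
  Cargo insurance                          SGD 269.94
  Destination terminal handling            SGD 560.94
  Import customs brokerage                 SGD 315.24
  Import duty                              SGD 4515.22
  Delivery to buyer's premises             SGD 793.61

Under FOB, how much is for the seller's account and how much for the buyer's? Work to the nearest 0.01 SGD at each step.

Seller: SGD 455612.82; buyer: SGD 15367.39

FOB: the seller bears costs until goods are on board at the origin port; the buyer bears freight, insurance and all costs thereafter.
Seller's account: goods 453511.42 + inland to port 1597.60 + origin terminal 503.80 = 455612.82
Buyer's account: freight 8912.44 + insurance 269.94 + destination terminal 560.94 + brokerage 315.24 + duty 4515.22 + delivery 793.61 = 15367.39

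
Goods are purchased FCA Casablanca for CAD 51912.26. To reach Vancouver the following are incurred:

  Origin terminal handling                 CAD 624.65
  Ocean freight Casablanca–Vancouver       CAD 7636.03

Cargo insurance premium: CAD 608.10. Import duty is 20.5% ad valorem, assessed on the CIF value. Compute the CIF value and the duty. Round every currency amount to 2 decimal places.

CIF = FCA price + pre-shipment costs + freight + insurance
CIF = 51912.26 + 624.65 + 7636.03 + 608.10 = 60781.04
Import duty = 60781.04 × 20.5% = 12460.11

CIF value: CAD 60781.04; import duty: CAD 12460.11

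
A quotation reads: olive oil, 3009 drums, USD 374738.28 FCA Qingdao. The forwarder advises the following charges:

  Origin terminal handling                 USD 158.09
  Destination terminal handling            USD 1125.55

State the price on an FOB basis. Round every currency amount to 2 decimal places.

FOB price: USD 374896.37

Not relevant to the conversion: destination terminal — on the buyer under both terms; not part of either seller's price.
From FCA to FOB, the seller additionally bears: origin terminal.
FOB price = 374738.28 + 158.09 = 374896.37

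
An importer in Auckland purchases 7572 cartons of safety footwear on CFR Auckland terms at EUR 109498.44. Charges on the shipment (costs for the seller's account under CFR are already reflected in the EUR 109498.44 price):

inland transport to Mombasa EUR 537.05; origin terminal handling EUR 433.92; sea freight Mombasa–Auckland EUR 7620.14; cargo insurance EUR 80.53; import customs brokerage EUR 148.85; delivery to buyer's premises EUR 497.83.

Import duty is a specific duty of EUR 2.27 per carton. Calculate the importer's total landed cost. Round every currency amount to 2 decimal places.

Total landed cost: EUR 127414.09

CFR: the seller pays costs through ocean freight to the destination port, but not insurance.
Already in the invoice (seller's account under CFR): inland to port, origin terminal, freight — exclude.
CIF value = CFR price + insurance = 109498.44 + 80.53 = 109578.97
Import duty = 7572 × 2.27 = 17188.44
Buyer bears: insurance 80.53 + brokerage 148.85 + delivery 497.83 + duty 17188.44 = 17915.65
Landed cost = invoice 109498.44 + 17915.65 = 127414.09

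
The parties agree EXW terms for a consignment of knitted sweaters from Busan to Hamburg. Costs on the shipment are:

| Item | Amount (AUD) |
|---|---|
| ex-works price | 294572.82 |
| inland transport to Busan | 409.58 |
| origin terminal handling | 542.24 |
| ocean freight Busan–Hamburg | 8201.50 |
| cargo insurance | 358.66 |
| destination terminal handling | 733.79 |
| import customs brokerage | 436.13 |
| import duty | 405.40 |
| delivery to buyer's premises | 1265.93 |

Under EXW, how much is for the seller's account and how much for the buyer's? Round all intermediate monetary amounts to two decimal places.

Seller: AUD 294572.82; buyer: AUD 12353.23

EXW: the seller makes goods available at their premises; the buyer bears all onward costs.
Seller's account: goods 294572.82 = 294572.82
Buyer's account: inland to port 409.58 + origin terminal 542.24 + freight 8201.50 + insurance 358.66 + destination terminal 733.79 + brokerage 436.13 + duty 405.40 + delivery 1265.93 = 12353.23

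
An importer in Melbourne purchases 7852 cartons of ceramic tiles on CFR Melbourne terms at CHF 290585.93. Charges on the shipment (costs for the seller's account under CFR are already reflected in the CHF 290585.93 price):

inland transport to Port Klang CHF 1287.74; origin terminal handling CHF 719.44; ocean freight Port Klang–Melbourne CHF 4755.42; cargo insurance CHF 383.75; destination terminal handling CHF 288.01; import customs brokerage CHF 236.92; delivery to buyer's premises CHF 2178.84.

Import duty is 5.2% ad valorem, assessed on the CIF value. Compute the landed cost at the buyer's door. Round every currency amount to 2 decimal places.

Total landed cost: CHF 308803.87

CFR: the seller pays costs through ocean freight to the destination port, but not insurance.
Already in the invoice (seller's account under CFR): inland to port, origin terminal, freight — exclude.
CIF value = CFR price + insurance = 290585.93 + 383.75 = 290969.68
Import duty = 290969.68 × 5.2% = 15130.42
Buyer bears: insurance 383.75 + destination terminal 288.01 + brokerage 236.92 + delivery 2178.84 + duty 15130.42 = 18217.94
Landed cost = invoice 290585.93 + 18217.94 = 308803.87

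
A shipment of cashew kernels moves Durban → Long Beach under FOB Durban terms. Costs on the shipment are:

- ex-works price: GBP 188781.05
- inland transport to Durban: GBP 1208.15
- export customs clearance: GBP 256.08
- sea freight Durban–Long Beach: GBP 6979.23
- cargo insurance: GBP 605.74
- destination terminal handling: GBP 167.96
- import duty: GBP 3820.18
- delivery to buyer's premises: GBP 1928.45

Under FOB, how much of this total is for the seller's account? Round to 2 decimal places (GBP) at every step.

Seller's account: GBP 190245.28

FOB: the seller bears costs until goods are on board at the origin port; the buyer bears freight, insurance and all costs thereafter.
Seller's account: goods 188781.05 + inland to port 1208.15 + export clearance 256.08 = 190245.28
Buyer's account: freight 6979.23 + insurance 605.74 + destination terminal 167.96 + duty 3820.18 + delivery 1928.45 = 13501.56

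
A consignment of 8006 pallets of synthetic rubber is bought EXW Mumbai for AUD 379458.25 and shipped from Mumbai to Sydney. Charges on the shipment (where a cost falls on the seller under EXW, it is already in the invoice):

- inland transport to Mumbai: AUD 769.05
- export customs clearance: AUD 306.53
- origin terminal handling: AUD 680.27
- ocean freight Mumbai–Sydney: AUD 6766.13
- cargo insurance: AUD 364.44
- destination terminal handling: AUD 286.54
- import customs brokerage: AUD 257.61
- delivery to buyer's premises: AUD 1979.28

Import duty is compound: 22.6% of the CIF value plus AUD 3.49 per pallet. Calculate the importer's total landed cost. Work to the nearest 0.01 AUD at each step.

EXW: the seller makes goods available at their premises; the buyer bears all onward costs.
CIF value = EXW price + inland to port + export clearance + origin terminal + freight + insurance = 379458.25 + 769.05 + 306.53 + 680.27 + 6766.13 + 364.44 = 388344.67
Ad valorem component: 388344.67 × 22.6% = 87765.90
Specific component: 8006 × 3.49 = 27940.94
Import duty = 87765.90 + 27940.94 = 115706.84
Buyer bears: inland to port 769.05 + export clearance 306.53 + origin terminal 680.27 + freight 6766.13 + insurance 364.44 + destination terminal 286.54 + brokerage 257.61 + delivery 1979.28 + duty 115706.84 = 127116.69
Landed cost = invoice 379458.25 + 127116.69 = 506574.94

Total landed cost: AUD 506574.94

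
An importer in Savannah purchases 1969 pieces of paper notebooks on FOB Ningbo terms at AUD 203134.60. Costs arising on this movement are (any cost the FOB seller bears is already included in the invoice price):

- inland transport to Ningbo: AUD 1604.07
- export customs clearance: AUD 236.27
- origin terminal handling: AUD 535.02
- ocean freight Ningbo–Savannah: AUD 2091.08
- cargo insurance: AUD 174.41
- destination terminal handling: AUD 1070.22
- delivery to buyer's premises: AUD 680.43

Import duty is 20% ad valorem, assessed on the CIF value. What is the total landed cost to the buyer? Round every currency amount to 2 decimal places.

Total landed cost: AUD 248230.76

FOB: the seller bears costs until goods are on board at the origin port; the buyer bears freight, insurance and all costs thereafter.
Already in the invoice (seller's account under FOB): inland to port, export clearance, origin terminal — exclude.
CIF value = FOB price + freight + insurance = 203134.60 + 2091.08 + 174.41 = 205400.09
Import duty = 205400.09 × 20% = 41080.02
Buyer bears: freight 2091.08 + insurance 174.41 + destination terminal 1070.22 + delivery 680.43 + duty 41080.02 = 45096.16
Landed cost = invoice 203134.60 + 45096.16 = 248230.76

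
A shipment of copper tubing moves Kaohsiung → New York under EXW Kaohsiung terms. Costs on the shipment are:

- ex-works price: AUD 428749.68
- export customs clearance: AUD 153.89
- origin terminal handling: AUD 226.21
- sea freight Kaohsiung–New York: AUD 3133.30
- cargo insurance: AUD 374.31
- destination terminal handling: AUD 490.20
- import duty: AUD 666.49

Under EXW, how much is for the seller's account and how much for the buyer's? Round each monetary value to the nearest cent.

EXW: the seller makes goods available at their premises; the buyer bears all onward costs.
Seller's account: goods 428749.68 = 428749.68
Buyer's account: export clearance 153.89 + origin terminal 226.21 + freight 3133.30 + insurance 374.31 + destination terminal 490.20 + duty 666.49 = 5044.40

Seller: AUD 428749.68; buyer: AUD 5044.40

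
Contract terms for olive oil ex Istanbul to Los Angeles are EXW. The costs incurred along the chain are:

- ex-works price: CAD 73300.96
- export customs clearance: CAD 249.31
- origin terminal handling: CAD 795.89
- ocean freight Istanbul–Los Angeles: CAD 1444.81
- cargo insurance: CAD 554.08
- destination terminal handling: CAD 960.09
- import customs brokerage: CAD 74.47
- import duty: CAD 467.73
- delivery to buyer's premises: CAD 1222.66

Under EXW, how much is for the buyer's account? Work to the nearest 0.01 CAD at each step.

Buyer's account: CAD 5769.04

EXW: the seller makes goods available at their premises; the buyer bears all onward costs.
Seller's account: goods 73300.96 = 73300.96
Buyer's account: export clearance 249.31 + origin terminal 795.89 + freight 1444.81 + insurance 554.08 + destination terminal 960.09 + brokerage 74.47 + duty 467.73 + delivery 1222.66 = 5769.04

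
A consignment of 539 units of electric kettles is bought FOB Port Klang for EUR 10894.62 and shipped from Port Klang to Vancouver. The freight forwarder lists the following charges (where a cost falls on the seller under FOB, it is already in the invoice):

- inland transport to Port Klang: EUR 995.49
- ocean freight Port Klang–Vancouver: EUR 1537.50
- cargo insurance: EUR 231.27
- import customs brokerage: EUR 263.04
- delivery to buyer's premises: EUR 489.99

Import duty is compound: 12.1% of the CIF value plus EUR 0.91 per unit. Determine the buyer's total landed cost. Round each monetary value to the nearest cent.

Total landed cost: EUR 15439.18

FOB: the seller bears costs until goods are on board at the origin port; the buyer bears freight, insurance and all costs thereafter.
Already in the invoice (seller's account under FOB): inland to port — exclude.
CIF value = FOB price + freight + insurance = 10894.62 + 1537.50 + 231.27 = 12663.39
Ad valorem component: 12663.39 × 12.1% = 1532.27
Specific component: 539 × 0.91 = 490.49
Import duty = 1532.27 + 490.49 = 2022.76
Buyer bears: freight 1537.50 + insurance 231.27 + brokerage 263.04 + delivery 489.99 + duty 2022.76 = 4544.56
Landed cost = invoice 10894.62 + 4544.56 = 15439.18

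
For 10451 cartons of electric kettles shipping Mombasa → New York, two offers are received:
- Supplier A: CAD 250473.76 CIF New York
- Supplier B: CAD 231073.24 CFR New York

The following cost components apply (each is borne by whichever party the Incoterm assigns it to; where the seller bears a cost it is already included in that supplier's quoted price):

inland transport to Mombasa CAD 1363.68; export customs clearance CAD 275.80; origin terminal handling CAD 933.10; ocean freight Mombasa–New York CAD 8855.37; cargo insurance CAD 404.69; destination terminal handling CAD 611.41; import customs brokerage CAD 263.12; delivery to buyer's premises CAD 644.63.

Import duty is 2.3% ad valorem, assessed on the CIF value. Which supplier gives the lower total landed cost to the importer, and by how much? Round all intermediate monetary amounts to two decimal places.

Supplier A (CIF):
The CIF price already equals the CIF value: 250473.76
Import duty = 250473.76 × 2.3% = 5760.90
Buyer bears (A): 611.41 + 263.12 + 644.63 = 1519.16
Landed cost (A) = invoice 250473.76 + 1519.16 + duty 5760.90 = 257753.82
Supplier B (CFR):
CIF value = CFR price + insurance = 231073.24 + 404.69 = 231477.93
Import duty = 231477.93 × 2.3% = 5323.99
Buyer bears (B): 404.69 + 611.41 + 263.12 + 644.63 = 1923.85
Landed cost (B) = invoice 231073.24 + 1923.85 + duty 5323.99 = 238321.08
Difference = |257753.82 − 238321.08| = 19432.74

Supplier B is cheaper by CAD 19432.74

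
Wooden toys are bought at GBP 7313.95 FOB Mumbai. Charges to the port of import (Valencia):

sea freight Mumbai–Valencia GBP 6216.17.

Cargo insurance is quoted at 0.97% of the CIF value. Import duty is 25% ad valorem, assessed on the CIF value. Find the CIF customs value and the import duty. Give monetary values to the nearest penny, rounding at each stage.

Let C be the CIF value. C = FOB price + freight + 0.97% × C
C − 0.97% × C = 7313.95 + 6216.17
0.9903 × C = 13530.12
C = 13530.12 / 0.9903 = 13662.65
Insurance premium = 0.97% × 13662.65 = 132.53
Import duty = 13662.65 × 25% = 3415.66

CIF value: GBP 13662.65; import duty: GBP 3415.66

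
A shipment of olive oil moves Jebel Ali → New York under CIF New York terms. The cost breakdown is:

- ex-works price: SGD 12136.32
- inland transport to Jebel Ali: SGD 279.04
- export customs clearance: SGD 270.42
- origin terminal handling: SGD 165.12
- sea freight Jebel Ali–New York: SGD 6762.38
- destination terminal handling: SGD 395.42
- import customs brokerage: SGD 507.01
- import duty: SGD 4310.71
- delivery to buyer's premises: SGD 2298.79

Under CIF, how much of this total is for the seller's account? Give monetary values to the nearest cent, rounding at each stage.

CIF: the seller pays costs through ocean freight and marine insurance to the destination port.
Seller's account: goods 12136.32 + inland to port 279.04 + export clearance 270.42 + origin terminal 165.12 + freight 6762.38 = 19613.28
Buyer's account: destination terminal 395.42 + brokerage 507.01 + duty 4310.71 + delivery 2298.79 = 7511.93

Seller's account: SGD 19613.28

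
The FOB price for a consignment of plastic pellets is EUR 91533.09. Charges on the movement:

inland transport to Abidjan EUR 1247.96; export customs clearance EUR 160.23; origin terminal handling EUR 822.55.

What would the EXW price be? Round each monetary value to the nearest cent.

EXW price: EUR 89302.35

From FOB to EXW, the seller no longer bears: inland to port, export clearance, origin terminal.
EXW price = 91533.09 − 1247.96 − 160.23 − 822.55 = 89302.35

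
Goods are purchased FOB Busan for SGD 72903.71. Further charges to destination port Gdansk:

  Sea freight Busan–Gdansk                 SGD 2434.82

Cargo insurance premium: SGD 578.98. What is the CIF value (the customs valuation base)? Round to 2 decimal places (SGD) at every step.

CIF value: SGD 75917.51

CIF = FOB price + freight + insurance
CIF = 72903.71 + 2434.82 + 578.98 = 75917.51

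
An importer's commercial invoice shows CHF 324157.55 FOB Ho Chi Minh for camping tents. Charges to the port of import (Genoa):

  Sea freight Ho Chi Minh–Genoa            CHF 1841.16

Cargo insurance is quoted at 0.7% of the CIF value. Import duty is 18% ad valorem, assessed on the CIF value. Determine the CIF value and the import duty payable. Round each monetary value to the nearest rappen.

Let C be the CIF value. C = FOB price + freight + 0.7% × C
C − 0.7% × C = 324157.55 + 1841.16
0.993 × C = 325998.71
C = 325998.71 / 0.993 = 328296.79
Insurance premium = 0.7% × 328296.79 = 2298.08
Import duty = 328296.79 × 18% = 59093.42

CIF value: CHF 328296.79; import duty: CHF 59093.42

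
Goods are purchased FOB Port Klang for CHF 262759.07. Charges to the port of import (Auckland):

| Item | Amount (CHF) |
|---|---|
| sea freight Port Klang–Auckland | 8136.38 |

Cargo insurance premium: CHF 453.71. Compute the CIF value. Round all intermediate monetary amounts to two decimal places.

CIF value: CHF 271349.16

CIF = FOB price + freight + insurance
CIF = 262759.07 + 8136.38 + 453.71 = 271349.16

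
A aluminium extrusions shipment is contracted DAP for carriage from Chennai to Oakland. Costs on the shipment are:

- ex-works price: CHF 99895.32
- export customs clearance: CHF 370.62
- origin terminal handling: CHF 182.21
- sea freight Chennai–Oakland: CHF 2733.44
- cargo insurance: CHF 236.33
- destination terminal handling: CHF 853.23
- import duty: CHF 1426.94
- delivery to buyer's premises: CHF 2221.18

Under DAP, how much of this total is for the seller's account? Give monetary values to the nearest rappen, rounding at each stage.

DAP: the seller bears all costs to the named destination except import duty and clearance.
Seller's account: goods 99895.32 + export clearance 370.62 + origin terminal 182.21 + freight 2733.44 + insurance 236.33 + destination terminal 853.23 + delivery 2221.18 = 106492.33
Buyer's account: duty 1426.94 = 1426.94

Seller's account: CHF 106492.33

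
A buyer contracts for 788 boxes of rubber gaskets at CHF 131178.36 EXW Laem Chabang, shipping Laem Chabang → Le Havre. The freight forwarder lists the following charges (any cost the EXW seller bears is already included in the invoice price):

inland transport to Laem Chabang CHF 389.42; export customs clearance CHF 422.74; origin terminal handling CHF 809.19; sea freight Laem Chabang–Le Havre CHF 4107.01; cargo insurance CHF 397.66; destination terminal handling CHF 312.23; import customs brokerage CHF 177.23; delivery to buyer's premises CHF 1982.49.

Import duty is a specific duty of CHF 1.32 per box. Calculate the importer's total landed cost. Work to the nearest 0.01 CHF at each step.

EXW: the seller makes goods available at their premises; the buyer bears all onward costs.
CIF value = EXW price + inland to port + export clearance + origin terminal + freight + insurance = 131178.36 + 389.42 + 422.74 + 809.19 + 4107.01 + 397.66 = 137304.38
Import duty = 788 × 1.32 = 1040.16
Buyer bears: inland to port 389.42 + export clearance 422.74 + origin terminal 809.19 + freight 4107.01 + insurance 397.66 + destination terminal 312.23 + brokerage 177.23 + delivery 1982.49 + duty 1040.16 = 9638.13
Landed cost = invoice 131178.36 + 9638.13 = 140816.49

Total landed cost: CHF 140816.49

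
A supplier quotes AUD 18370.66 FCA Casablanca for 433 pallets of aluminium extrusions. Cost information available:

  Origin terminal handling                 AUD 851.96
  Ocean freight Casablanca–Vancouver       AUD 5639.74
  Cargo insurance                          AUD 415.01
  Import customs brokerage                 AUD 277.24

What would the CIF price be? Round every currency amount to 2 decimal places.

CIF price: AUD 25277.37

Not relevant to the conversion: brokerage — on the buyer under both terms; not part of either seller's price.
From FCA to CIF, the seller additionally bears: origin terminal, freight, insurance.
CIF price = 18370.66 + 851.96 + 5639.74 + 415.01 = 25277.37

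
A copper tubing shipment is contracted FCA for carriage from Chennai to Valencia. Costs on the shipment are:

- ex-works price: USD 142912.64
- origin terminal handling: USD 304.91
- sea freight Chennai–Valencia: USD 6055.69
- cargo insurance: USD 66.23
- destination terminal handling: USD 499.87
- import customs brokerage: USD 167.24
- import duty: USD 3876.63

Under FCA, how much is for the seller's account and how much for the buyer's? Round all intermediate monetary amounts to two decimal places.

Seller: USD 142912.64; buyer: USD 10970.57

FCA: the seller delivers export-cleared goods to the carrier; the buyer bears costs from that point.
Seller's account: goods 142912.64 = 142912.64
Buyer's account: origin terminal 304.91 + freight 6055.69 + insurance 66.23 + destination terminal 499.87 + brokerage 167.24 + duty 3876.63 = 10970.57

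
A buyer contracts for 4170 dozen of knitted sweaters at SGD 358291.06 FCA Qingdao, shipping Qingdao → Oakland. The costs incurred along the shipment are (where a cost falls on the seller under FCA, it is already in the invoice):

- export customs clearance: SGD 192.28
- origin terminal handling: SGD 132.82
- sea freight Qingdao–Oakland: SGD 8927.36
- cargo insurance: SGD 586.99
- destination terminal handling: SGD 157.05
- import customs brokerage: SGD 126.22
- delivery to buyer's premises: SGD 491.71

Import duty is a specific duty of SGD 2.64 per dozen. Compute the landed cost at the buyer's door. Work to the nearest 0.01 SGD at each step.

Total landed cost: SGD 379722.01

FCA: the seller delivers export-cleared goods to the carrier; the buyer bears costs from that point.
Already in the invoice (seller's account under FCA): export clearance — exclude.
CIF value = FCA price + origin terminal + freight + insurance = 358291.06 + 132.82 + 8927.36 + 586.99 = 367938.23
Import duty = 4170 × 2.64 = 11008.80
Buyer bears: origin terminal 132.82 + freight 8927.36 + insurance 586.99 + destination terminal 157.05 + brokerage 126.22 + delivery 491.71 + duty 11008.80 = 21430.95
Landed cost = invoice 358291.06 + 21430.95 = 379722.01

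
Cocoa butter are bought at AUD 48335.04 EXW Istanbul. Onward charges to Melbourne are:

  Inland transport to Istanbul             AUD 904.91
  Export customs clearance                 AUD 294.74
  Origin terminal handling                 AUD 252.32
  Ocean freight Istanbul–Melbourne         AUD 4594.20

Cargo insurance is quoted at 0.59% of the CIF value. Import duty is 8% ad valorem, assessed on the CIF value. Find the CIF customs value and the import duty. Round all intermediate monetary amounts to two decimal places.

CIF value: AUD 54703.96; import duty: AUD 4376.32

Let C be the CIF value. C = EXW price + pre-shipment costs + freight + 0.59% × C
C − 0.59% × C = 48335.04 + 904.91 + 294.74 + 252.32 + 4594.20
0.9941 × C = 54381.21
C = 54381.21 / 0.9941 = 54703.96
Insurance premium = 0.59% × 54703.96 = 322.75
Import duty = 54703.96 × 8% = 4376.32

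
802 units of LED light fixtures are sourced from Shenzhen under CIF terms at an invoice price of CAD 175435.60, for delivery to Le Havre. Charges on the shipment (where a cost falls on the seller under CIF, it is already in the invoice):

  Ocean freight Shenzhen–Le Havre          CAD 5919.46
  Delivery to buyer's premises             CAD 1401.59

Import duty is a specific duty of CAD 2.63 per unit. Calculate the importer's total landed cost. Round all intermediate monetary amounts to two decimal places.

CIF: the seller pays costs through ocean freight and marine insurance to the destination port.
Already in the invoice (seller's account under CIF): freight — exclude.
The CIF price already equals the CIF value: 175435.60
Import duty = 802 × 2.63 = 2109.26
Buyer bears: delivery 1401.59 + duty 2109.26 = 3510.85
Landed cost = invoice 175435.60 + 3510.85 = 178946.45

Total landed cost: CAD 178946.45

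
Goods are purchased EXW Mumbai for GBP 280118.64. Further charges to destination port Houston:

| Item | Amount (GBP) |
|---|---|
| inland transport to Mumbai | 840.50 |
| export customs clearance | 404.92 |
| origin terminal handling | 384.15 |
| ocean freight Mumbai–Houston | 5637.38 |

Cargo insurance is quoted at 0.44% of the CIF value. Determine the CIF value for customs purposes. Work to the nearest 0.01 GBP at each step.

Let C be the CIF value. C = EXW price + pre-shipment costs + freight + 0.44% × C
C − 0.44% × C = 280118.64 + 840.50 + 404.92 + 384.15 + 5637.38
0.9956 × C = 287385.59
C = 287385.59 / 0.9956 = 288655.67
Insurance premium = 0.44% × 288655.67 = 1270.08

CIF value: GBP 288655.67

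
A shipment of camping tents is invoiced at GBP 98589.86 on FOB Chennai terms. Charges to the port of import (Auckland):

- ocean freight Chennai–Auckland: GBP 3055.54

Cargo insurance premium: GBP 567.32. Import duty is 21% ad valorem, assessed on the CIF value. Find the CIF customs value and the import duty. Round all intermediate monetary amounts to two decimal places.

CIF value: GBP 102212.72; import duty: GBP 21464.67

CIF = FOB price + freight + insurance
CIF = 98589.86 + 3055.54 + 567.32 = 102212.72
Import duty = 102212.72 × 21% = 21464.67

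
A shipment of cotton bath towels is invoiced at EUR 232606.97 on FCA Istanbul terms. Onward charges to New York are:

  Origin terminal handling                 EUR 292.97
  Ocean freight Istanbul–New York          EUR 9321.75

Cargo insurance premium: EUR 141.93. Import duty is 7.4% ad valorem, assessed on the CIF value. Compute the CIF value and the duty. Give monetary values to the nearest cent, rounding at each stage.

CIF = FCA price + pre-shipment costs + freight + insurance
CIF = 232606.97 + 292.97 + 9321.75 + 141.93 = 242363.62
Import duty = 242363.62 × 7.4% = 17934.91

CIF value: EUR 242363.62; import duty: EUR 17934.91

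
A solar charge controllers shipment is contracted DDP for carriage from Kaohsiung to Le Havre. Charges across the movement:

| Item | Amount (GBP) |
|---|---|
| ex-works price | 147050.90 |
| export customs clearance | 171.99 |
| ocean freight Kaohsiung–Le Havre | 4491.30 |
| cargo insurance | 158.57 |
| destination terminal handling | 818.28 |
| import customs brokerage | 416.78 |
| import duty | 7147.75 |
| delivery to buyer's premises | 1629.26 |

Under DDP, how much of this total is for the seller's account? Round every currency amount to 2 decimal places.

DDP: the seller bears all costs including import duty.
Seller's account: goods 147050.90 + export clearance 171.99 + freight 4491.30 + insurance 158.57 + destination terminal 818.28 + brokerage 416.78 + duty 7147.75 + delivery 1629.26 = 161884.83
Buyer's account: 0.00

Seller's account: GBP 161884.83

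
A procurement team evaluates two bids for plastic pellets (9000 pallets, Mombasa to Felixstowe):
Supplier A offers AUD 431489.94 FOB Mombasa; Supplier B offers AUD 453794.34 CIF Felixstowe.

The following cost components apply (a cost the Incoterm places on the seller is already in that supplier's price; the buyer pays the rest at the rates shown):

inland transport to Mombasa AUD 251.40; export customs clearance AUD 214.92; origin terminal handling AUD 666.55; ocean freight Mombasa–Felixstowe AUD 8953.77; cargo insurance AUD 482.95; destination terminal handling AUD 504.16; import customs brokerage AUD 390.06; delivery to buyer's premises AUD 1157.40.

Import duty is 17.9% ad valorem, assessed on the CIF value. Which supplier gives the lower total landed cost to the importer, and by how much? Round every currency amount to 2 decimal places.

Supplier A is cheaper by AUD 15171.00

Supplier A (FOB):
CIF value = FOB price + freight + insurance = 431489.94 + 8953.77 + 482.95 = 440926.66
Import duty = 440926.66 × 17.9% = 78925.87
Buyer bears (A): 8953.77 + 482.95 + 504.16 + 390.06 + 1157.40 = 11488.34
Landed cost (A) = invoice 431489.94 + 11488.34 + duty 78925.87 = 521904.15
Supplier B (CIF):
The CIF price already equals the CIF value: 453794.34
Import duty = 453794.34 × 17.9% = 81229.19
Buyer bears (B): 504.16 + 390.06 + 1157.40 = 2051.62
Landed cost (B) = invoice 453794.34 + 2051.62 + duty 81229.19 = 537075.15
Difference = |521904.15 − 537075.15| = 15171.00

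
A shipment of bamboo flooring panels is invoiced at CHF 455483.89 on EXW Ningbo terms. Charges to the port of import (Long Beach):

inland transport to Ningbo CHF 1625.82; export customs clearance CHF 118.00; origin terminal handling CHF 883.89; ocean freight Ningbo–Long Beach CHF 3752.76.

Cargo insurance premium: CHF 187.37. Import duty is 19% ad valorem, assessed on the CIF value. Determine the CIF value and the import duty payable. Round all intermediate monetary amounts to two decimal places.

CIF value: CHF 462051.73; import duty: CHF 87789.83

CIF = EXW price + pre-shipment costs + freight + insurance
CIF = 455483.89 + 1625.82 + 118.00 + 883.89 + 3752.76 + 187.37 = 462051.73
Import duty = 462051.73 × 19% = 87789.83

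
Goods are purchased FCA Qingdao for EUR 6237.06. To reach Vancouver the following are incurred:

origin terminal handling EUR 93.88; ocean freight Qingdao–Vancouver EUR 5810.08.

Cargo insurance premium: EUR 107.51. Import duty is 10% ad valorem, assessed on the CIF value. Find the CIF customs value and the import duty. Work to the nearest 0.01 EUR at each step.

CIF = FCA price + pre-shipment costs + freight + insurance
CIF = 6237.06 + 93.88 + 5810.08 + 107.51 = 12248.53
Import duty = 12248.53 × 10% = 1224.85

CIF value: EUR 12248.53; import duty: EUR 1224.85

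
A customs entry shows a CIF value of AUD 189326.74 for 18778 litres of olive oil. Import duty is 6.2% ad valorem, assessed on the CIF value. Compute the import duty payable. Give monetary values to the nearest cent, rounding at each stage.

Import duty: AUD 11738.26

Import duty = 189326.74 × 6.2% = 11738.26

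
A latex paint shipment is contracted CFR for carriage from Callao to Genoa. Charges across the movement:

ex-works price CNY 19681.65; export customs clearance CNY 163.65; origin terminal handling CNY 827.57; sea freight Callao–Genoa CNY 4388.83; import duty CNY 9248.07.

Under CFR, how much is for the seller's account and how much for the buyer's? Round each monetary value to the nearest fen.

Seller: CNY 25061.70; buyer: CNY 9248.07

CFR: the seller pays costs through ocean freight to the destination port, but not insurance.
Seller's account: goods 19681.65 + export clearance 163.65 + origin terminal 827.57 + freight 4388.83 = 25061.70
Buyer's account: duty 9248.07 = 9248.07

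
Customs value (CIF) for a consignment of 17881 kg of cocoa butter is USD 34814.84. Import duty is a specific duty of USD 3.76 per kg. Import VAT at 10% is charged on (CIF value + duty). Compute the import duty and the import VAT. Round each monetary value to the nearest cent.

Import duty: USD 67232.56; import VAT: USD 10204.74

Import duty = 17881 × 3.76 = 67232.56
VAT base = CIF + duty = 34814.84 + 67232.56 = 102047.40
Import VAT = 102047.40 × 10% = 10204.74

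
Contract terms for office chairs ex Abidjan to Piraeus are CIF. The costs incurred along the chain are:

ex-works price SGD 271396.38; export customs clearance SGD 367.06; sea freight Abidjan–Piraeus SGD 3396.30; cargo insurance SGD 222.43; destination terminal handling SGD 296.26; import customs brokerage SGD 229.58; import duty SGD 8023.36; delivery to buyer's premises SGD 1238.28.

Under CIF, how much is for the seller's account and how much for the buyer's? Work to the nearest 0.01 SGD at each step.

CIF: the seller pays costs through ocean freight and marine insurance to the destination port.
Seller's account: goods 271396.38 + export clearance 367.06 + freight 3396.30 + insurance 222.43 = 275382.17
Buyer's account: destination terminal 296.26 + brokerage 229.58 + duty 8023.36 + delivery 1238.28 = 9787.48

Seller: SGD 275382.17; buyer: SGD 9787.48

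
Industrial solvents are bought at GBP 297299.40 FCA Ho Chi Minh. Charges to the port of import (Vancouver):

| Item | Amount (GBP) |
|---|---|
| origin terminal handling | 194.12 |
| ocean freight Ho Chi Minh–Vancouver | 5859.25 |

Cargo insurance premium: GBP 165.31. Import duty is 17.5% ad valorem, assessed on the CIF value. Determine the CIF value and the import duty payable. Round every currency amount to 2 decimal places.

CIF = FCA price + pre-shipment costs + freight + insurance
CIF = 297299.40 + 194.12 + 5859.25 + 165.31 = 303518.08
Import duty = 303518.08 × 17.5% = 53115.66

CIF value: GBP 303518.08; import duty: GBP 53115.66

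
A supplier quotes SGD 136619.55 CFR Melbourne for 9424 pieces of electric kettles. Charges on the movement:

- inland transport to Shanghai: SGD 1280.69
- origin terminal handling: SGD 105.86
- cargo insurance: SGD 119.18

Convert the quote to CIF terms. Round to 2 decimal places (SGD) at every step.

Not relevant to the conversion: inland to port, origin terminal — on the seller under both CFR and CIF; already in the CFR price and stays in the CIF price.
From CFR to CIF, the seller additionally bears: insurance.
CIF price = 136619.55 + 119.18 = 136738.73

CIF price: SGD 136738.73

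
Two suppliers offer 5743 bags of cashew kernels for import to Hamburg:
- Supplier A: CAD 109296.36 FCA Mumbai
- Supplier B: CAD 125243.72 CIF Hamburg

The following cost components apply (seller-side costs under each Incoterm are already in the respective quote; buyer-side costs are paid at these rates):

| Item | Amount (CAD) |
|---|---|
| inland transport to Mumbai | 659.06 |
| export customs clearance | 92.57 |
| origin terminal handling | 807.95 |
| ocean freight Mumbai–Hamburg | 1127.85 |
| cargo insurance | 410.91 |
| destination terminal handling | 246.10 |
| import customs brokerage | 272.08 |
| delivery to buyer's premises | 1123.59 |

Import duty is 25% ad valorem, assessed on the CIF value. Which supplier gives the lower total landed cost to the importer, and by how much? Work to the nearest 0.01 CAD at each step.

Supplier A (FCA):
CIF value = FCA price + origin terminal + freight + insurance = 109296.36 + 807.95 + 1127.85 + 410.91 = 111643.07
Import duty = 111643.07 × 25% = 27910.77
Buyer bears (A): 807.95 + 1127.85 + 410.91 + 246.10 + 272.08 + 1123.59 = 3988.48
Landed cost (A) = invoice 109296.36 + 3988.48 + duty 27910.77 = 141195.61
Supplier B (CIF):
The CIF price already equals the CIF value: 125243.72
Import duty = 125243.72 × 25% = 31310.93
Buyer bears (B): 246.10 + 272.08 + 1123.59 = 1641.77
Landed cost (B) = invoice 125243.72 + 1641.77 + duty 31310.93 = 158196.42
Difference = |141195.61 − 158196.42| = 17000.81

Supplier A is cheaper by CAD 17000.81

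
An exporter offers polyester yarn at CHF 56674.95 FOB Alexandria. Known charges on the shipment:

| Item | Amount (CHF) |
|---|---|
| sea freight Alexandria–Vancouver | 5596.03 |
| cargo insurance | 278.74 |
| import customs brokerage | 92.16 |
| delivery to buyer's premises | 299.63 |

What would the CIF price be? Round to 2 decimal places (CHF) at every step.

Not relevant to the conversion: delivery, brokerage — on the buyer under both terms; not part of either seller's price.
From FOB to CIF, the seller additionally bears: freight, insurance.
CIF price = 56674.95 + 5596.03 + 278.74 = 62549.72

CIF price: CHF 62549.72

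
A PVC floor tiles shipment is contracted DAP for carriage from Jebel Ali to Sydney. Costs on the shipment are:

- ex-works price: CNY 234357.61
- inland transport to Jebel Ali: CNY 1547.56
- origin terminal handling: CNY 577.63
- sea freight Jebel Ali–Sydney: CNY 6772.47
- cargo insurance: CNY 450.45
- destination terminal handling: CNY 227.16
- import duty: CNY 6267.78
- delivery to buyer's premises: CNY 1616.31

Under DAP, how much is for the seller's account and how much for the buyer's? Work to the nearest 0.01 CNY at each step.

DAP: the seller bears all costs to the named destination except import duty and clearance.
Seller's account: goods 234357.61 + inland to port 1547.56 + origin terminal 577.63 + freight 6772.47 + insurance 450.45 + destination terminal 227.16 + delivery 1616.31 = 245549.19
Buyer's account: duty 6267.78 = 6267.78

Seller: CNY 245549.19; buyer: CNY 6267.78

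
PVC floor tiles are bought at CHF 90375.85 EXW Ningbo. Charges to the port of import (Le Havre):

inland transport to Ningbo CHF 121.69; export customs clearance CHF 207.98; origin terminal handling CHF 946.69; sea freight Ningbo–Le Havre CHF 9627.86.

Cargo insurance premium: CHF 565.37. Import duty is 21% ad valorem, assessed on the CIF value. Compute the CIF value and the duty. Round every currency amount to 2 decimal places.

CIF = EXW price + pre-shipment costs + freight + insurance
CIF = 90375.85 + 121.69 + 207.98 + 946.69 + 9627.86 + 565.37 = 101845.44
Import duty = 101845.44 × 21% = 21387.54

CIF value: CHF 101845.44; import duty: CHF 21387.54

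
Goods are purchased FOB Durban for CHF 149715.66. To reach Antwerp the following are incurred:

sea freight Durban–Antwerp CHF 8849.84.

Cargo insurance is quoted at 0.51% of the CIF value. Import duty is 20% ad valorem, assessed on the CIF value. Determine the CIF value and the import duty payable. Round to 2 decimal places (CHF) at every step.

Let C be the CIF value. C = FOB price + freight + 0.51% × C
C − 0.51% × C = 149715.66 + 8849.84
0.9949 × C = 158565.50
C = 158565.50 / 0.9949 = 159378.33
Insurance premium = 0.51% × 159378.33 = 812.83
Import duty = 159378.33 × 20% = 31875.67

CIF value: CHF 159378.33; import duty: CHF 31875.67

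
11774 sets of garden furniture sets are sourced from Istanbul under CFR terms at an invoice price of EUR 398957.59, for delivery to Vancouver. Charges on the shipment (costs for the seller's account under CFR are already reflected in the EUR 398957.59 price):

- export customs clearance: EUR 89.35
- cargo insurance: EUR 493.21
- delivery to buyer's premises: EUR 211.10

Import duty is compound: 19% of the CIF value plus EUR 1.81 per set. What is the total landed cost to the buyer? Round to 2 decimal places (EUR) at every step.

Total landed cost: EUR 496868.49

CFR: the seller pays costs through ocean freight to the destination port, but not insurance.
Already in the invoice (seller's account under CFR): export clearance — exclude.
CIF value = CFR price + insurance = 398957.59 + 493.21 = 399450.80
Ad valorem component: 399450.80 × 19% = 75895.65
Specific component: 11774 × 1.81 = 21310.94
Import duty = 75895.65 + 21310.94 = 97206.59
Buyer bears: insurance 493.21 + delivery 211.10 + duty 97206.59 = 97910.90
Landed cost = invoice 398957.59 + 97910.90 = 496868.49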